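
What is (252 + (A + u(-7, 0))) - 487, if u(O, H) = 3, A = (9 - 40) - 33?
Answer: -296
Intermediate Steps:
A = -64 (A = -31 - 33 = -64)
(252 + (A + u(-7, 0))) - 487 = (252 + (-64 + 3)) - 487 = (252 - 61) - 487 = 191 - 487 = -296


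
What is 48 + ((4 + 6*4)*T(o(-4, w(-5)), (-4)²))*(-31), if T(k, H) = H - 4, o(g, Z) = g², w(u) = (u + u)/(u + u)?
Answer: -10368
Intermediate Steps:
w(u) = 1 (w(u) = (2*u)/((2*u)) = (2*u)*(1/(2*u)) = 1)
T(k, H) = -4 + H
48 + ((4 + 6*4)*T(o(-4, w(-5)), (-4)²))*(-31) = 48 + ((4 + 6*4)*(-4 + (-4)²))*(-31) = 48 + ((4 + 24)*(-4 + 16))*(-31) = 48 + (28*12)*(-31) = 48 + 336*(-31) = 48 - 10416 = -10368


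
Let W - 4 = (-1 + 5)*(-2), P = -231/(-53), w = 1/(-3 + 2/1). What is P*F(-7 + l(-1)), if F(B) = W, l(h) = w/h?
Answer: -924/53 ≈ -17.434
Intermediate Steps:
w = -1 (w = 1/(-3 + 2*1) = 1/(-3 + 2) = 1/(-1) = -1)
l(h) = -1/h
P = 231/53 (P = -231*(-1/53) = 231/53 ≈ 4.3585)
W = -4 (W = 4 + (-1 + 5)*(-2) = 4 + 4*(-2) = 4 - 8 = -4)
F(B) = -4
P*F(-7 + l(-1)) = (231/53)*(-4) = -924/53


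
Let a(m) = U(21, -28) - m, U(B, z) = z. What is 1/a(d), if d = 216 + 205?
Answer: -1/449 ≈ -0.0022272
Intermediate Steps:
d = 421
a(m) = -28 - m
1/a(d) = 1/(-28 - 1*421) = 1/(-28 - 421) = 1/(-449) = -1/449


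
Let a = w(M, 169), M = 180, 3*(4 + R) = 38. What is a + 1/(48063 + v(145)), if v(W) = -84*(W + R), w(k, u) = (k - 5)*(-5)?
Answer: -30760624/35155 ≈ -875.00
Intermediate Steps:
R = 26/3 (R = -4 + (⅓)*38 = -4 + 38/3 = 26/3 ≈ 8.6667)
w(k, u) = 25 - 5*k (w(k, u) = (-5 + k)*(-5) = 25 - 5*k)
v(W) = -728 - 84*W (v(W) = -84*(W + 26/3) = -84*(26/3 + W) = -728 - 84*W)
a = -875 (a = 25 - 5*180 = 25 - 900 = -875)
a + 1/(48063 + v(145)) = -875 + 1/(48063 + (-728 - 84*145)) = -875 + 1/(48063 + (-728 - 12180)) = -875 + 1/(48063 - 12908) = -875 + 1/35155 = -30760624/35155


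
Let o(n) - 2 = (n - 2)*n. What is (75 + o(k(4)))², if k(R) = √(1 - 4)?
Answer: 5464 - 296*I*√3 ≈ 5464.0 - 512.69*I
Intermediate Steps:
k(R) = I*√3 (k(R) = √(-3) = I*√3)
o(n) = 2 + n*(-2 + n) (o(n) = 2 + (n - 2)*n = 2 + (-2 + n)*n = 2 + n*(-2 + n))
(75 + o(k(4)))² = (75 + (2 + (I*√3)² - 2*I*√3))² = (75 + (2 - 3 - 2*I*√3))² = (75 + (-1 - 2*I*√3))² = (74 - 2*I*√3)²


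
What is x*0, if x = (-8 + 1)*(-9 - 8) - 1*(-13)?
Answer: 0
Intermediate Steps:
x = 132 (x = -7*(-17) + 13 = 119 + 13 = 132)
x*0 = 132*0 = 0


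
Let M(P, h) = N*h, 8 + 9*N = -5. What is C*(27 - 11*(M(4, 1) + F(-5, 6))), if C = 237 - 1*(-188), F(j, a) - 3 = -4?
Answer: 206125/9 ≈ 22903.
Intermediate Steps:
N = -13/9 (N = -8/9 + (1/9)*(-5) = -8/9 - 5/9 = -13/9 ≈ -1.4444)
F(j, a) = -1 (F(j, a) = 3 - 4 = -1)
M(P, h) = -13*h/9
C = 425 (C = 237 + 188 = 425)
C*(27 - 11*(M(4, 1) + F(-5, 6))) = 425*(27 - 11*(-13/9*1 - 1)) = 425*(27 - 11*(-13/9 - 1)) = 425*(27 - 11*(-22/9)) = 425*(27 + 242/9) = 425*(485/9) = 206125/9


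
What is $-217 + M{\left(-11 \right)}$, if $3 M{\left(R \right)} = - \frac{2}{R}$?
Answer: $- \frac{7159}{33} \approx -216.94$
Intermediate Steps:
$M{\left(R \right)} = - \frac{2}{3 R}$ ($M{\left(R \right)} = \frac{\left(-2\right) \frac{1}{R}}{3} = - \frac{2}{3 R}$)
$-217 + M{\left(-11 \right)} = -217 - \frac{2}{3 \left(-11\right)} = -217 - - \frac{2}{33} = -217 + \frac{2}{33} = - \frac{7159}{33}$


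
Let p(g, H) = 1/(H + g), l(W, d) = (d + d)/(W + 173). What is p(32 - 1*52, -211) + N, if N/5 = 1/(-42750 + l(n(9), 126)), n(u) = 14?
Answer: -2736661/615537846 ≈ -0.0044460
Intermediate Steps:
l(W, d) = 2*d/(173 + W) (l(W, d) = (2*d)/(173 + W) = 2*d/(173 + W))
N = -935/7993998 (N = 5/(-42750 + 2*126/(173 + 14)) = 5/(-42750 + 2*126/187) = 5/(-42750 + 2*126*(1/187)) = 5/(-42750 + 252/187) = 5/(-7993998/187) = 5*(-187/7993998) = -935/7993998 ≈ -0.00011696)
p(32 - 1*52, -211) + N = 1/(-211 + (32 - 1*52)) - 935/7993998 = 1/(-211 + (32 - 52)) - 935/7993998 = 1/(-211 - 20) - 935/7993998 = 1/(-231) - 935/7993998 = -1/231 - 935/7993998 = -2736661/615537846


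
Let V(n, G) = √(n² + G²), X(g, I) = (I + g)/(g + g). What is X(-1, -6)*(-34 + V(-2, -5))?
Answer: -119 + 7*√29/2 ≈ -100.15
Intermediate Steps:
X(g, I) = (I + g)/(2*g) (X(g, I) = (I + g)/((2*g)) = (I + g)*(1/(2*g)) = (I + g)/(2*g))
V(n, G) = √(G² + n²)
X(-1, -6)*(-34 + V(-2, -5)) = ((½)*(-6 - 1)/(-1))*(-34 + √((-5)² + (-2)²)) = ((½)*(-1)*(-7))*(-34 + √(25 + 4)) = 7*(-34 + √29)/2 = -119 + 7*√29/2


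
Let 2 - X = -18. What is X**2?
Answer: 400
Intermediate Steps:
X = 20 (X = 2 - 1*(-18) = 2 + 18 = 20)
X**2 = 20**2 = 400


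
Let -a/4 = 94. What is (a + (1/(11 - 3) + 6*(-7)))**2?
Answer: 11175649/64 ≈ 1.7462e+5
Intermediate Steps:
a = -376 (a = -4*94 = -376)
(a + (1/(11 - 3) + 6*(-7)))**2 = (-376 + (1/(11 - 3) + 6*(-7)))**2 = (-376 + (1/8 - 42))**2 = (-376 - 335/8)**2 = (-3343/8)**2 = 11175649/64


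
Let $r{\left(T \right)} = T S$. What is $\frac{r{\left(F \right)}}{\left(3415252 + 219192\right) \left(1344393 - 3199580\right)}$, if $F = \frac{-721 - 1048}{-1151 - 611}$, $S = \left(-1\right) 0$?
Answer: $0$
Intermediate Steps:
$S = 0$
$F = \frac{1769}{1762}$ ($F = - \frac{1769}{-1762} = \left(-1769\right) \left(- \frac{1}{1762}\right) = \frac{1769}{1762} \approx 1.004$)
$r{\left(T \right)} = 0$ ($r{\left(T \right)} = T 0 = 0$)
$\frac{r{\left(F \right)}}{\left(3415252 + 219192\right) \left(1344393 - 3199580\right)} = \frac{0}{\left(3415252 + 219192\right) \left(1344393 - 3199580\right)} = \frac{0}{3634444 \left(-1855187\right)} = \frac{0}{-6742573261028} = 0 \left(- \frac{1}{6742573261028}\right) = 0$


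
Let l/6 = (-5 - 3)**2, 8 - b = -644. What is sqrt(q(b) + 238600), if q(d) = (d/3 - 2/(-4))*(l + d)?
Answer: sqrt(4178478)/3 ≈ 681.38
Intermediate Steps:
b = 652 (b = 8 - 1*(-644) = 8 + 644 = 652)
l = 384 (l = 6*(-5 - 3)**2 = 6*(-8)**2 = 6*64 = 384)
q(d) = (1/2 + d/3)*(384 + d) (q(d) = (d/3 - 2/(-4))*(384 + d) = (d*(1/3) - 2*(-1/4))*(384 + d) = (d/3 + 1/2)*(384 + d) = (1/2 + d/3)*(384 + d))
sqrt(q(b) + 238600) = sqrt((192 + (1/3)*652**2 + (257/2)*652) + 238600) = sqrt((192 + (1/3)*425104 + 83782) + 238600) = sqrt((192 + 425104/3 + 83782) + 238600) = sqrt(677026/3 + 238600) = sqrt(1392826/3) = sqrt(4178478)/3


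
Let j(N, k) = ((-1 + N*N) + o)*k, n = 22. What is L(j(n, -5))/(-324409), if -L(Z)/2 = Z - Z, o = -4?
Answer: 0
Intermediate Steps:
j(N, k) = k*(-5 + N**2) (j(N, k) = ((-1 + N*N) - 4)*k = ((-1 + N**2) - 4)*k = (-5 + N**2)*k = k*(-5 + N**2))
L(Z) = 0 (L(Z) = -2*(Z - Z) = -2*0 = 0)
L(j(n, -5))/(-324409) = 0/(-324409) = 0*(-1/324409) = 0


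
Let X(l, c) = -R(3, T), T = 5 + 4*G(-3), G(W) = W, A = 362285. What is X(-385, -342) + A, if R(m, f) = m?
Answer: 362282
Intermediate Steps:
T = -7 (T = 5 + 4*(-3) = 5 - 12 = -7)
X(l, c) = -3 (X(l, c) = -1*3 = -3)
X(-385, -342) + A = -3 + 362285 = 362282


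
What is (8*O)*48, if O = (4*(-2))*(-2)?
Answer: 6144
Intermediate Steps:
O = 16 (O = -8*(-2) = 16)
(8*O)*48 = (8*16)*48 = 128*48 = 6144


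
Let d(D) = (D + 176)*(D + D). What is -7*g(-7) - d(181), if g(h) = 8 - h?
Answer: -129339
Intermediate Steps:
d(D) = 2*D*(176 + D) (d(D) = (176 + D)*(2*D) = 2*D*(176 + D))
-7*g(-7) - d(181) = -7*(8 - 1*(-7)) - 2*181*(176 + 181) = -7*(8 + 7) - 2*181*357 = -7*15 - 1*129234 = -105 - 129234 = -129339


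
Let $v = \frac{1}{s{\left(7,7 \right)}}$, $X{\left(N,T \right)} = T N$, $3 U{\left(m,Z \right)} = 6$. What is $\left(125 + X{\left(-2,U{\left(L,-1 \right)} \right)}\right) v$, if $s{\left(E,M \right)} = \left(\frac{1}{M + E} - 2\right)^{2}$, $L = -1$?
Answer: $\frac{23716}{729} \approx 32.532$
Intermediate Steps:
$U{\left(m,Z \right)} = 2$ ($U{\left(m,Z \right)} = \frac{1}{3} \cdot 6 = 2$)
$s{\left(E,M \right)} = \left(-2 + \frac{1}{E + M}\right)^{2}$ ($s{\left(E,M \right)} = \left(\frac{1}{E + M} - 2\right)^{2} = \left(-2 + \frac{1}{E + M}\right)^{2}$)
$X{\left(N,T \right)} = N T$
$v = \frac{196}{729}$ ($v = \frac{1}{\frac{1}{\left(7 + 7\right)^{2}} \left(-1 + 2 \cdot 7 + 2 \cdot 7\right)^{2}} = \frac{1}{\frac{1}{196} \left(-1 + 14 + 14\right)^{2}} = \frac{1}{\frac{1}{196} \cdot 27^{2}} = \frac{1}{\frac{1}{196} \cdot 729} = \frac{1}{\frac{729}{196}} = \frac{196}{729} \approx 0.26886$)
$\left(125 + X{\left(-2,U{\left(L,-1 \right)} \right)}\right) v = \left(125 - 4\right) \frac{196}{729} = 121 \cdot \frac{196}{729} = \frac{23716}{729}$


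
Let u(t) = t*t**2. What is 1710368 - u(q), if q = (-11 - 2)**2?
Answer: -3116441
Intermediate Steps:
q = 169 (q = (-13)**2 = 169)
u(t) = t**3
1710368 - u(q) = 1710368 - 1*169**3 = 1710368 - 1*4826809 = 1710368 - 4826809 = -3116441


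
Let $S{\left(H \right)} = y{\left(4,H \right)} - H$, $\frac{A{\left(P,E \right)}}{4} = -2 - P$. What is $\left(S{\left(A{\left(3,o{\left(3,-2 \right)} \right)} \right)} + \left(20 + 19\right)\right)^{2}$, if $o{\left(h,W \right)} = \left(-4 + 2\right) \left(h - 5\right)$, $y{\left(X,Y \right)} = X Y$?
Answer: $441$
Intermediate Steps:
$o{\left(h,W \right)} = 10 - 2 h$ ($o{\left(h,W \right)} = - 2 \left(-5 + h\right) = 10 - 2 h$)
$A{\left(P,E \right)} = -8 - 4 P$ ($A{\left(P,E \right)} = 4 \left(-2 - P\right) = -8 - 4 P$)
$S{\left(H \right)} = 3 H$ ($S{\left(H \right)} = 4 H - H = 3 H$)
$\left(S{\left(A{\left(3,o{\left(3,-2 \right)} \right)} \right)} + \left(20 + 19\right)\right)^{2} = \left(3 \left(-8 - 12\right) + \left(20 + 19\right)\right)^{2} = \left(3 \left(-8 - 12\right) + 39\right)^{2} = \left(3 \left(-20\right) + 39\right)^{2} = \left(-60 + 39\right)^{2} = \left(-21\right)^{2} = 441$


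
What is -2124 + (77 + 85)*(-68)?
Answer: -13140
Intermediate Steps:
-2124 + (77 + 85)*(-68) = -2124 + 162*(-68) = -2124 - 11016 = -13140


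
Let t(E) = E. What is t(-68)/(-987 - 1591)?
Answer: 34/1289 ≈ 0.026377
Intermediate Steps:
t(-68)/(-987 - 1591) = -68/(-987 - 1591) = -68/(-2578) = -68*(-1/2578) = 34/1289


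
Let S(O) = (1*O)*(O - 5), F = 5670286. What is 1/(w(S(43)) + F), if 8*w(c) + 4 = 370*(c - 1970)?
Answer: 2/11309491 ≈ 1.7684e-7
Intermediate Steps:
S(O) = O*(-5 + O)
w(c) = -91113 + 185*c/4 (w(c) = -1/2 + (370*(c - 1970))/8 = -1/2 + (370*(-1970 + c))/8 = -1/2 + (-728900 + 370*c)/8 = -1/2 + (-182225/2 + 185*c/4) = -91113 + 185*c/4)
1/(w(S(43)) + F) = 1/((-91113 + 185*(43*(-5 + 43))/4) + 5670286) = 1/((-91113 + 185*(43*38)/4) + 5670286) = 1/((-91113 + (185/4)*1634) + 5670286) = 1/((-91113 + 151145/2) + 5670286) = 1/(-31081/2 + 5670286) = 1/(11309491/2) = 2/11309491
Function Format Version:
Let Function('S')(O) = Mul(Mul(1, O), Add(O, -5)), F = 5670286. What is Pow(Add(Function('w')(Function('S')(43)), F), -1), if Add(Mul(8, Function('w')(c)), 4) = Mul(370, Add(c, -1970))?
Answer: Rational(2, 11309491) ≈ 1.7684e-7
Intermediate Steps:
Function('S')(O) = Mul(O, Add(-5, O))
Function('w')(c) = Add(-91113, Mul(Rational(185, 4), c)) (Function('w')(c) = Add(Rational(-1, 2), Mul(Rational(1, 8), Mul(370, Add(c, -1970)))) = Add(Rational(-1, 2), Mul(Rational(1, 8), Mul(370, Add(-1970, c)))) = Add(Rational(-1, 2), Mul(Rational(1, 8), Add(-728900, Mul(370, c)))) = Add(Rational(-1, 2), Add(Rational(-182225, 2), Mul(Rational(185, 4), c))) = Add(-91113, Mul(Rational(185, 4), c)))
Pow(Add(Function('w')(Function('S')(43)), F), -1) = Pow(Add(Add(-91113, Mul(Rational(185, 4), Mul(43, Add(-5, 43)))), 5670286), -1) = Pow(Add(Add(-91113, Mul(Rational(185, 4), Mul(43, 38))), 5670286), -1) = Pow(Add(Add(-91113, Mul(Rational(185, 4), 1634)), 5670286), -1) = Pow(Add(Add(-91113, Rational(151145, 2)), 5670286), -1) = Pow(Add(Rational(-31081, 2), 5670286), -1) = Pow(Rational(11309491, 2), -1) = Rational(2, 11309491)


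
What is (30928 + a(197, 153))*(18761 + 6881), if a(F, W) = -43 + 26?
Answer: 792619862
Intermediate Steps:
a(F, W) = -17
(30928 + a(197, 153))*(18761 + 6881) = (30928 - 17)*(18761 + 6881) = 30911*25642 = 792619862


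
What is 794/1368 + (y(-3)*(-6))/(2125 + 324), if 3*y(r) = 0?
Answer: 397/684 ≈ 0.58041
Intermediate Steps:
y(r) = 0 (y(r) = (1/3)*0 = 0)
794/1368 + (y(-3)*(-6))/(2125 + 324) = 794/1368 + (0*(-6))/(2125 + 324) = 794*(1/1368) + 0/2449 = 397/684 + 0*(1/2449) = 397/684 + 0 = 397/684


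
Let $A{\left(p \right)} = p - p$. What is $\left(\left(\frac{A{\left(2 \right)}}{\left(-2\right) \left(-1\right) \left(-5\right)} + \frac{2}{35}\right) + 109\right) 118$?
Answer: $\frac{450406}{35} \approx 12869.0$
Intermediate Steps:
$A{\left(p \right)} = 0$
$\left(\left(\frac{A{\left(2 \right)}}{\left(-2\right) \left(-1\right) \left(-5\right)} + \frac{2}{35}\right) + 109\right) 118 = \left(\left(\frac{0}{\left(-2\right) \left(-1\right) \left(-5\right)} + \frac{2}{35}\right) + 109\right) 118 = \left(\left(\frac{0}{2 \left(-5\right)} + 2 \cdot \frac{1}{35}\right) + 109\right) 118 = \left(\left(\frac{0}{-10} + \frac{2}{35}\right) + 109\right) 118 = \left(\left(0 \left(- \frac{1}{10}\right) + \frac{2}{35}\right) + 109\right) 118 = \left(\left(0 + \frac{2}{35}\right) + 109\right) 118 = \left(\frac{2}{35} + 109\right) 118 = \frac{3817}{35} \cdot 118 = \frac{450406}{35}$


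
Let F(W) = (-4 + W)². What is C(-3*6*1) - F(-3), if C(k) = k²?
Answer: 275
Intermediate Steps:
C(-3*6*1) - F(-3) = (-3*6*1)² - (-4 - 3)² = (-18*1)² - 1*(-7)² = (-18)² - 1*49 = 324 - 49 = 275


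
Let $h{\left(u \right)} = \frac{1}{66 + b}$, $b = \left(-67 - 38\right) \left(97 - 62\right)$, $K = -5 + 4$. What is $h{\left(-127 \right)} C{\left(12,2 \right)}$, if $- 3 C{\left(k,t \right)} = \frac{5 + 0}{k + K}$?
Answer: $\frac{5}{119097} \approx 4.1983 \cdot 10^{-5}$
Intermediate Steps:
$K = -1$
$C{\left(k,t \right)} = - \frac{5}{3 \left(-1 + k\right)}$ ($C{\left(k,t \right)} = - \frac{\left(5 + 0\right) \frac{1}{k - 1}}{3} = - \frac{5 \frac{1}{-1 + k}}{3} = - \frac{5}{3 \left(-1 + k\right)}$)
$b = -3675$ ($b = \left(-105\right) 35 = -3675$)
$h{\left(u \right)} = - \frac{1}{3609}$ ($h{\left(u \right)} = \frac{1}{66 - 3675} = \frac{1}{-3609} = - \frac{1}{3609}$)
$h{\left(-127 \right)} C{\left(12,2 \right)} = - \frac{\left(-5\right) \frac{1}{-3 + 3 \cdot 12}}{3609} = - \frac{\left(-5\right) \frac{1}{-3 + 36}}{3609} = - \frac{\left(-5\right) \frac{1}{33}}{3609} = \left(- \frac{1}{3609}\right) \left(- \frac{5}{33}\right) = \frac{5}{119097}$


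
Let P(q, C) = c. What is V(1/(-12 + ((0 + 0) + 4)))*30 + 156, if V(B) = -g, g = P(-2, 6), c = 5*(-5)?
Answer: 906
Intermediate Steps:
c = -25
P(q, C) = -25
g = -25
V(B) = 25 (V(B) = -1*(-25) = 25)
V(1/(-12 + ((0 + 0) + 4)))*30 + 156 = 25*30 + 156 = 750 + 156 = 906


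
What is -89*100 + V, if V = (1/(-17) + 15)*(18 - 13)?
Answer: -150030/17 ≈ -8825.3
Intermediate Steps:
V = 1270/17 (V = (-1/17 + 15)*5 = (254/17)*5 = 1270/17 ≈ 74.706)
-89*100 + V = -89*100 + 1270/17 = -8900 + 1270/17 = -150030/17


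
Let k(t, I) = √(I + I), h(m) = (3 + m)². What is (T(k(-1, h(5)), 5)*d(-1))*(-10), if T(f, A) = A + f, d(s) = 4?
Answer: -200 - 320*√2 ≈ -652.55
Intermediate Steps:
k(t, I) = √2*√I (k(t, I) = √(2*I) = √2*√I)
(T(k(-1, h(5)), 5)*d(-1))*(-10) = ((5 + √2*√((3 + 5)²))*4)*(-10) = ((5 + √2*√(8²))*4)*(-10) = ((5 + √2*√64)*4)*(-10) = ((5 + √2*8)*4)*(-10) = ((5 + 8*√2)*4)*(-10) = (20 + 32*√2)*(-10) = -200 - 320*√2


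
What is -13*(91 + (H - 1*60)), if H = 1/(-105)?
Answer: -42302/105 ≈ -402.88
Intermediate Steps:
H = -1/105 ≈ -0.0095238
-13*(91 + (H - 1*60)) = -13*(91 + (-1/105 - 1*60)) = -13*(91 + (-1/105 - 60)) = -13*(91 - 6301/105) = -13*3254/105 = -42302/105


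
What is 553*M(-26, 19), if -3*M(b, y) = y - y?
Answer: 0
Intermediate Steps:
M(b, y) = 0 (M(b, y) = -(y - y)/3 = -⅓*0 = 0)
553*M(-26, 19) = 553*0 = 0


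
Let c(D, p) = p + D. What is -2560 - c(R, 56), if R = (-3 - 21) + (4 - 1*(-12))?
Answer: -2608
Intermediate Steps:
R = -8 (R = -24 + (4 + 12) = -24 + 16 = -8)
c(D, p) = D + p
-2560 - c(R, 56) = -2560 - (-8 + 56) = -2560 - 1*48 = -2560 - 48 = -2608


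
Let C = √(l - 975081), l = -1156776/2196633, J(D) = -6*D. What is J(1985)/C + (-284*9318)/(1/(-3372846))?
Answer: 8925602843952 + 11910*I*√522773333911509113/713965419683 ≈ 8.9256e+12 + 12.061*I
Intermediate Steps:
l = -385592/732211 (l = -1156776*1/2196633 = -385592/732211 ≈ -0.52661)
C = I*√522773333911509113/732211 (C = √(-385592/732211 - 975081) = √(-713965419683/732211) = I*√522773333911509113/732211 ≈ 987.46*I)
J(1985)/C + (-284*9318)/(1/(-3372846)) = (-6*1985)/((I*√522773333911509113/732211)) + (-284*9318)/(1/(-3372846)) = -(-11910)*I*√522773333911509113/713965419683 - 2646312/(-1/3372846) = 11910*I*√522773333911509113/713965419683 - 2646312*(-3372846) = 11910*I*√522773333911509113/713965419683 + 8925602843952 = 8925602843952 + 11910*I*√522773333911509113/713965419683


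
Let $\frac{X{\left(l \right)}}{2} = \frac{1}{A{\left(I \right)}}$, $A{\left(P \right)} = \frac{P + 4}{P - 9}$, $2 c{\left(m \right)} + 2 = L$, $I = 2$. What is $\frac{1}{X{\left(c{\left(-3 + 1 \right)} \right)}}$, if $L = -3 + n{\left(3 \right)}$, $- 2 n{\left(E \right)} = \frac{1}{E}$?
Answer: $- \frac{3}{7} \approx -0.42857$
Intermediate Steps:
$n{\left(E \right)} = - \frac{1}{2 E}$
$L = - \frac{19}{6}$ ($L = -3 - \frac{1}{2 \cdot 3} = -3 - \frac{1}{6} = - \frac{19}{6} \approx -3.1667$)
$c{\left(m \right)} = - \frac{31}{12}$ ($c{\left(m \right)} = -1 + \frac{1}{2} \left(- \frac{19}{6}\right) = -1 - \frac{19}{12} = - \frac{31}{12}$)
$A{\left(P \right)} = \frac{4 + P}{-9 + P}$
$X{\left(l \right)} = - \frac{7}{3}$ ($X{\left(l \right)} = \frac{2}{\frac{1}{-9 + 2} \left(4 + 2\right)} = \frac{2}{\frac{1}{-7} \cdot 6} = \frac{2}{\left(- \frac{1}{7}\right) 6} = \frac{2}{- \frac{6}{7}} = 2 \left(- \frac{7}{6}\right) = - \frac{7}{3}$)
$\frac{1}{X{\left(c{\left(-3 + 1 \right)} \right)}} = \frac{1}{- \frac{7}{3}} = - \frac{3}{7}$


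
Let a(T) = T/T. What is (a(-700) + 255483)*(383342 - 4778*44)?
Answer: 44226835240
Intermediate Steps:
a(T) = 1
(a(-700) + 255483)*(383342 - 4778*44) = (1 + 255483)*(383342 - 4778*44) = 255484*(383342 - 210232) = 255484*173110 = 44226835240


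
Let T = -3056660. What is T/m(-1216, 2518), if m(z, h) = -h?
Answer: 1528330/1259 ≈ 1213.9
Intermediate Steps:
T/m(-1216, 2518) = -3056660/((-1*2518)) = -3056660/(-2518) = -3056660*(-1/2518) = 1528330/1259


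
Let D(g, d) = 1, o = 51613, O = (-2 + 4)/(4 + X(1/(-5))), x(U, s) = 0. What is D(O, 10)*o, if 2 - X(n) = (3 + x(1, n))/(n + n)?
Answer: 51613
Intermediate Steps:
X(n) = 2 - 3/(2*n) (X(n) = 2 - (3 + 0)/(n + n) = 2 - 3/(2*n))
O = 4/27 (O = (-2 + 4)/(4 + (2 - 3/(2*(1/(-5))))) = 2/(4 + (2 - 3/(2*(-⅕)))) = 2/(4 + (2 - 3/2*(-5))) = 2/(4 + (2 + 15/2)) = 2/(4 + 19/2) = 2/(27/2) = 2*(2/27) = 4/27 ≈ 0.14815)
D(O, 10)*o = 1*51613 = 51613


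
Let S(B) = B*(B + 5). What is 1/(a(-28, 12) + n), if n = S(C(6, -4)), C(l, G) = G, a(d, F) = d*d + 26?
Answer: 1/806 ≈ 0.0012407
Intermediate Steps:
a(d, F) = 26 + d² (a(d, F) = d² + 26 = 26 + d²)
S(B) = B*(5 + B)
n = -4 (n = -4*(5 - 4) = -4*1 = -4)
1/(a(-28, 12) + n) = 1/((26 + (-28)²) - 4) = 1/((26 + 784) - 4) = 1/(810 - 4) = 1/806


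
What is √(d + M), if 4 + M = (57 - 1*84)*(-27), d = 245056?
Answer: 3*√27309 ≈ 495.76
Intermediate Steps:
M = 725 (M = -4 + (57 - 1*84)*(-27) = -4 + (57 - 84)*(-27) = -4 - 27*(-27) = -4 + 729 = 725)
√(d + M) = √(245056 + 725) = √245781 = 3*√27309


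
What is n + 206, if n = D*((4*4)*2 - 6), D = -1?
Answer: 180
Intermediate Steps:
n = -26 (n = -((4*4)*2 - 6) = -(16*2 - 6) = -(32 - 6) = -1*26 = -26)
n + 206 = -26 + 206 = 180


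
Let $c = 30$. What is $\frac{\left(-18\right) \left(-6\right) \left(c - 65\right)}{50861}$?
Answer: $- \frac{3780}{50861} \approx -0.07432$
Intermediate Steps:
$\frac{\left(-18\right) \left(-6\right) \left(c - 65\right)}{50861} = \frac{\left(-18\right) \left(-6\right) \left(30 - 65\right)}{50861} = 108 \left(-35\right) \frac{1}{50861} = \left(-3780\right) \frac{1}{50861} = - \frac{3780}{50861}$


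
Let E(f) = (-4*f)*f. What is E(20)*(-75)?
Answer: 120000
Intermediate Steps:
E(f) = -4*f²
E(20)*(-75) = -4*20²*(-75) = -4*400*(-75) = -1600*(-75) = 120000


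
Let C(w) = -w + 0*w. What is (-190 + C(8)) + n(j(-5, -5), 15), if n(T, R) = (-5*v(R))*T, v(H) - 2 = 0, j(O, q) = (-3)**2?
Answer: -288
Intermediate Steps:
j(O, q) = 9
v(H) = 2 (v(H) = 2 + 0 = 2)
C(w) = -w (C(w) = -w + 0 = -w)
n(T, R) = -10*T (n(T, R) = (-5*2)*T = -10*T)
(-190 + C(8)) + n(j(-5, -5), 15) = (-190 - 1*8) - 10*9 = (-190 - 8) - 90 = -198 - 90 = -288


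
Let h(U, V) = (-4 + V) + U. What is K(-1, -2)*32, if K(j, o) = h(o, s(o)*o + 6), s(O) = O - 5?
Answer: 448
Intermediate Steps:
s(O) = -5 + O
h(U, V) = -4 + U + V
K(j, o) = 2 + o + o*(-5 + o) (K(j, o) = -4 + o + ((-5 + o)*o + 6) = -4 + o + (o*(-5 + o) + 6) = -4 + o + (6 + o*(-5 + o)) = 2 + o + o*(-5 + o))
K(-1, -2)*32 = (2 - 2 - 2*(-5 - 2))*32 = (2 - 2 - 2*(-7))*32 = (2 - 2 + 14)*32 = 14*32 = 448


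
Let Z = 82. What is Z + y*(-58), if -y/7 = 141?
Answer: 57328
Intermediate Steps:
y = -987 (y = -7*141 = -987)
Z + y*(-58) = 82 - 987*(-58) = 82 + 57246 = 57328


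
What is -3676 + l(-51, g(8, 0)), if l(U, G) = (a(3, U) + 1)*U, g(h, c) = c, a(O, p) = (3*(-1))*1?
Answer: -3574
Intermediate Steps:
a(O, p) = -3 (a(O, p) = -3*1 = -3)
l(U, G) = -2*U (l(U, G) = (-3 + 1)*U = -2*U)
-3676 + l(-51, g(8, 0)) = -3676 - 2*(-51) = -3676 + 102 = -3574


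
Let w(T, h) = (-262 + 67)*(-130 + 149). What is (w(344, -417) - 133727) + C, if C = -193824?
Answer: -331256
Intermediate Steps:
w(T, h) = -3705 (w(T, h) = -195*19 = -3705)
(w(344, -417) - 133727) + C = (-3705 - 133727) - 193824 = -137432 - 193824 = -331256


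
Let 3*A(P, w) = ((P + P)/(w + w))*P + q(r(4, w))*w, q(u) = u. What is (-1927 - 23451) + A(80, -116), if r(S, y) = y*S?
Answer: -648590/87 ≈ -7455.1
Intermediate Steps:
r(S, y) = S*y
A(P, w) = 4*w**2/3 + P**2/(3*w) (A(P, w) = (((P + P)/(w + w))*P + (4*w)*w)/3 = (((2*P)/((2*w)))*P + 4*w**2)/3 = (((2*P)*(1/(2*w)))*P + 4*w**2)/3 = ((P/w)*P + 4*w**2)/3 = (P**2/w + 4*w**2)/3 = (4*w**2 + P**2/w)/3 = 4*w**2/3 + P**2/(3*w))
(-1927 - 23451) + A(80, -116) = (-1927 - 23451) + (1/3)*(80**2 + 4*(-116)**3)/(-116) = -25378 + (1/3)*(-1/116)*(6400 + 4*(-1560896)) = -25378 + (1/3)*(-1/116)*(6400 - 6243584) = -25378 + (1/3)*(-1/116)*(-6237184) = -25378 + 1559296/87 = -648590/87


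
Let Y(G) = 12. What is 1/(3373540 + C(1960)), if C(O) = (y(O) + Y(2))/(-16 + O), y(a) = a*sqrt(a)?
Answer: 796816655298/2688092863762040249 - 3333960*sqrt(10)/2688092863762040249 ≈ 2.9642e-7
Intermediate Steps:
y(a) = a**(3/2)
C(O) = (12 + O**(3/2))/(-16 + O) (C(O) = (O**(3/2) + 12)/(-16 + O) = (12 + O**(3/2))/(-16 + O))
1/(3373540 + C(1960)) = 1/(3373540 + (12 + 1960**(3/2))/(-16 + 1960)) = 1/(3373540 + (12 + 27440*sqrt(10))/1944) = 1/(3373540 + (1/162 + 3430*sqrt(10)/243)) = 1/(546513481/162 + 3430*sqrt(10)/243)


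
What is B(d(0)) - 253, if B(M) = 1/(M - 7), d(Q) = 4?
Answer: -760/3 ≈ -253.33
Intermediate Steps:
B(M) = 1/(-7 + M)
B(d(0)) - 253 = 1/(-7 + 4) - 253 = 1/(-3) - 253 = -⅓ - 253 = -760/3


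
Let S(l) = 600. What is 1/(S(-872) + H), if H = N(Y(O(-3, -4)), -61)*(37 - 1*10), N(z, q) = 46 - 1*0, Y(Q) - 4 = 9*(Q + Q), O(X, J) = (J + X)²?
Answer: 1/1842 ≈ 0.00054289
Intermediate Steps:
Y(Q) = 4 + 18*Q (Y(Q) = 4 + 9*(Q + Q) = 4 + 9*(2*Q) = 4 + 18*Q)
N(z, q) = 46 (N(z, q) = 46 + 0 = 46)
H = 1242 (H = 46*(37 - 1*10) = 46*(37 - 10) = 46*27 = 1242)
1/(S(-872) + H) = 1/(600 + 1242) = 1/1842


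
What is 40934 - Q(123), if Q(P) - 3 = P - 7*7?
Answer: 40857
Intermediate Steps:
Q(P) = -46 + P (Q(P) = 3 + (P - 7*7) = 3 + (P - 49) = 3 + (-49 + P) = -46 + P)
40934 - Q(123) = 40934 - (-46 + 123) = 40934 - 1*77 = 40934 - 77 = 40857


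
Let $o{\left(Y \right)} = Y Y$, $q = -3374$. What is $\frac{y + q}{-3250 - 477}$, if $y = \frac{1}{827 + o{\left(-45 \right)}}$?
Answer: $\frac{9622647}{10629404} \approx 0.90529$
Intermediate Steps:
$o{\left(Y \right)} = Y^{2}$
$y = \frac{1}{2852}$ ($y = \frac{1}{827 + \left(-45\right)^{2}} = \frac{1}{827 + 2025} = \frac{1}{2852} \approx 0.00035063$)
$\frac{y + q}{-3250 - 477} = \frac{\frac{1}{2852} - 3374}{-3250 - 477} = - \frac{9622647}{2852 \left(-3727\right)} = \left(- \frac{9622647}{2852}\right) \left(- \frac{1}{3727}\right) = \frac{9622647}{10629404}$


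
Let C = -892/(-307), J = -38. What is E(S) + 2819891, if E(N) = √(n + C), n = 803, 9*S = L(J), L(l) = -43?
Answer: 2819891 + √75955791/307 ≈ 2.8199e+6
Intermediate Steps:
S = -43/9 (S = (⅑)*(-43) = -43/9 ≈ -4.7778)
C = 892/307 (C = -892*(-1/307) = 892/307 ≈ 2.9055)
E(N) = √75955791/307 (E(N) = √(803 + 892/307) = √(247413/307) = √75955791/307)
E(S) + 2819891 = √75955791/307 + 2819891 = 2819891 + √75955791/307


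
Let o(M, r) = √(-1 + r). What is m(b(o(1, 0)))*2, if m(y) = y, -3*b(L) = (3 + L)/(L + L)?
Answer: -⅓ + I ≈ -0.33333 + 1.0*I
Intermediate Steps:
b(L) = -(3 + L)/(6*L) (b(L) = -(3 + L)/(3*(L + L)) = -(3 + L)/(3*(2*L)) = -(3 + L)*1/(2*L)/3 = -(3 + L)/(6*L))
m(b(o(1, 0)))*2 = ((-3 - √(-1 + 0))/(6*(√(-1 + 0))))*2 = ((-3 - √(-1))/(6*(√(-1))))*2 = ((-3 - I)/(6*I))*2 = ((-I)*(-3 - I)/6)*2 = -I*(-3 - I)/6*2 = -I*(-3 - I)/3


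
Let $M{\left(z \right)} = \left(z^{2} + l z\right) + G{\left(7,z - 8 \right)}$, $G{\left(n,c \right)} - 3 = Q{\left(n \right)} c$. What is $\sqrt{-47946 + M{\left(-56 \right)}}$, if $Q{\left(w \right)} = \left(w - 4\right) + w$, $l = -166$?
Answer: $i \sqrt{36151} \approx 190.13 i$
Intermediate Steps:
$Q{\left(w \right)} = -4 + 2 w$ ($Q{\left(w \right)} = \left(-4 + w\right) + w = -4 + 2 w$)
$G{\left(n,c \right)} = 3 + c \left(-4 + 2 n\right)$ ($G{\left(n,c \right)} = 3 + \left(-4 + 2 n\right) c = 3 + c \left(-4 + 2 n\right)$)
$M{\left(z \right)} = -77 + z^{2} - 156 z$ ($M{\left(z \right)} = \left(z^{2} - 166 z\right) + \left(3 + 2 \left(z - 8\right) \left(-2 + 7\right)\right) = \left(z^{2} - 166 z\right) + \left(3 + 2 \left(z - 8\right) 5\right) = \left(z^{2} - 166 z\right) + \left(3 + 2 \left(-8 + z\right) 5\right) = \left(z^{2} - 166 z\right) + \left(3 + \left(-80 + 10 z\right)\right) = \left(z^{2} - 166 z\right) + \left(-77 + 10 z\right) = -77 + z^{2} - 156 z$)
$\sqrt{-47946 + M{\left(-56 \right)}} = \sqrt{-47946 - \left(-8659 - 3136\right)} = \sqrt{-47946 + \left(-77 + 3136 + 8736\right)} = \sqrt{-47946 + 11795} = \sqrt{-36151} = i \sqrt{36151}$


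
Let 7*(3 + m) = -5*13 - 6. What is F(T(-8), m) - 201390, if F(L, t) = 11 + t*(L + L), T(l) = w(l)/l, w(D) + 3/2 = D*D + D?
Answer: -2816799/14 ≈ -2.0120e+5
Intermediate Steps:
w(D) = -3/2 + D + D² (w(D) = -3/2 + (D*D + D) = -3/2 + (D² + D) = -3/2 + (D + D²) = -3/2 + D + D²)
T(l) = (-3/2 + l + l²)/l
m = -92/7 (m = -3 + (-5*13 - 6)/7 = -3 + (-65 - 6)/7 = -3 + (⅐)*(-71) = -3 - 71/7 = -92/7 ≈ -13.143)
F(L, t) = 11 + 2*L*t (F(L, t) = 11 + t*(2*L) = 11 + 2*L*t)
F(T(-8), m) - 201390 = (11 + 2*(1 - 8 - 3/2/(-8))*(-92/7)) - 201390 = (11 + 2*(1 - 8 - 3/2*(-⅛))*(-92/7)) - 201390 = (11 + 2*(1 - 8 + 3/16)*(-92/7)) - 201390 = (11 + 2*(-109/16)*(-92/7)) - 201390 = (11 + 2507/14) - 201390 = 2661/14 - 201390 = -2816799/14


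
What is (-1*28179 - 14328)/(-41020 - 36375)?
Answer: 42507/77395 ≈ 0.54922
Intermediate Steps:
(-1*28179 - 14328)/(-41020 - 36375) = (-28179 - 14328)/(-77395) = -42507*(-1/77395) = 42507/77395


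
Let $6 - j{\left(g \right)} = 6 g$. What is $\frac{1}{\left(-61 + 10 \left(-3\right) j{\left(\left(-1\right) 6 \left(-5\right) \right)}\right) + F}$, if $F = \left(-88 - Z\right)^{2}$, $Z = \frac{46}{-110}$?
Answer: $\frac{3025}{38809464} \approx 7.7945 \cdot 10^{-5}$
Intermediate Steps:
$j{\left(g \right)} = 6 - 6 g$
$Z = - \frac{23}{55}$ ($Z = 46 \left(- \frac{1}{110}\right) = - \frac{23}{55} \approx -0.41818$)
$F = \frac{23203489}{3025}$ ($F = \left(-88 - - \frac{23}{55}\right)^{2} = \left(-88 + \frac{23}{55}\right)^{2} = \left(- \frac{4817}{55}\right)^{2} = \frac{23203489}{3025} \approx 7670.6$)
$\frac{1}{\left(-61 + 10 \left(-3\right) j{\left(\left(-1\right) 6 \left(-5\right) \right)}\right) + F} = \frac{1}{\left(-61 + 10 \left(-3\right) \left(6 - 6 \left(-1\right) 6 \left(-5\right)\right)\right) + \frac{23203489}{3025}} = \frac{1}{\left(-61 - 30 \left(6 - 6 \left(\left(-6\right) \left(-5\right)\right)\right)\right) + \frac{23203489}{3025}} = \frac{1}{\left(-61 - 30 \left(6 - 180\right)\right) + \frac{23203489}{3025}} = \frac{1}{\left(-61 - -5220\right) + \frac{23203489}{3025}} = \frac{1}{\left(-61 + 5220\right) + \frac{23203489}{3025}} = \frac{1}{5159 + \frac{23203489}{3025}} = \frac{1}{\frac{38809464}{3025}} = \frac{3025}{38809464}$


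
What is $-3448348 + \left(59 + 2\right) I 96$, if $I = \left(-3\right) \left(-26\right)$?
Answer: $-2991580$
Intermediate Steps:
$I = 78$
$-3448348 + \left(59 + 2\right) I 96 = -3448348 + \left(59 + 2\right) 78 \cdot 96 = -3448348 + 61 \cdot 78 \cdot 96 = -3448348 + 4758 \cdot 96 = -3448348 + 456768 = -2991580$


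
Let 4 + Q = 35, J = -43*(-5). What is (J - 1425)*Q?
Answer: -37510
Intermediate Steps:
J = 215
Q = 31 (Q = -4 + 35 = 31)
(J - 1425)*Q = (215 - 1425)*31 = -1210*31 = -37510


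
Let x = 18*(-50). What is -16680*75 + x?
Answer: -1251900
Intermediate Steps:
x = -900
-16680*75 + x = -16680*75 - 900 = -1112*1125 - 900 = -1251000 - 900 = -1251900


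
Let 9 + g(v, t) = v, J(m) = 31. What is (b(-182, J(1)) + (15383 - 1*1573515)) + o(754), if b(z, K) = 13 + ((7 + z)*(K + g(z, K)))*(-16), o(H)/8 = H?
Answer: -2000087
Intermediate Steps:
g(v, t) = -9 + v
o(H) = 8*H
b(z, K) = 13 - 16*(7 + z)*(-9 + K + z) (b(z, K) = 13 + ((7 + z)*(K + (-9 + z)))*(-16) = 13 + ((7 + z)*(-9 + K + z))*(-16) = 13 - 16*(7 + z)*(-9 + K + z))
(b(-182, J(1)) + (15383 - 1*1573515)) + o(754) = ((1021 - 112*31 - 16*(-182)² + 32*(-182) - 16*31*(-182)) + (15383 - 1*1573515)) + 8*754 = ((1021 - 3472 - 16*33124 - 5824 + 90272) + (15383 - 1573515)) + 6032 = ((1021 - 3472 - 529984 - 5824 + 90272) - 1558132) + 6032 = (-447987 - 1558132) + 6032 = -2006119 + 6032 = -2000087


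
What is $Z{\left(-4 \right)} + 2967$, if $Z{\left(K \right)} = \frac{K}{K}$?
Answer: $2968$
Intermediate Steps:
$Z{\left(K \right)} = 1$
$Z{\left(-4 \right)} + 2967 = 1 + 2967 = 2968$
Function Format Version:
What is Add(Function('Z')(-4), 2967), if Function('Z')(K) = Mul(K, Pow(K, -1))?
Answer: 2968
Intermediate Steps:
Function('Z')(K) = 1
Add(Function('Z')(-4), 2967) = Add(1, 2967) = 2968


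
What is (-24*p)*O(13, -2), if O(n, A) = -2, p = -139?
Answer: -6672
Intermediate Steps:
(-24*p)*O(13, -2) = -24*(-139)*(-2) = 3336*(-2) = -6672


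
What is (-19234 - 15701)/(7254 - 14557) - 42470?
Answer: -310123475/7303 ≈ -42465.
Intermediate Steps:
(-19234 - 15701)/(7254 - 14557) - 42470 = -34935/(-7303) - 42470 = -34935*(-1/7303) - 42470 = 34935/7303 - 42470 = -310123475/7303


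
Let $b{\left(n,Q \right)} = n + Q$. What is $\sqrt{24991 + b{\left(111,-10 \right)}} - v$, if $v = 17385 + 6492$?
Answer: $-23877 + 6 \sqrt{697} \approx -23719.0$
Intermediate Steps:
$b{\left(n,Q \right)} = Q + n$
$v = 23877$
$\sqrt{24991 + b{\left(111,-10 \right)}} - v = \sqrt{24991 + \left(-10 + 111\right)} - 23877 = \sqrt{24991 + 101} - 23877 = \sqrt{25092} - 23877 = 6 \sqrt{697} - 23877 = -23877 + 6 \sqrt{697}$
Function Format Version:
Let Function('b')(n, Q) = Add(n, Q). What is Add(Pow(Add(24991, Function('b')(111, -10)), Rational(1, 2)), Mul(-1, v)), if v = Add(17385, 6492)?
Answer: Add(-23877, Mul(6, Pow(697, Rational(1, 2)))) ≈ -23719.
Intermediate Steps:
Function('b')(n, Q) = Add(Q, n)
v = 23877
Add(Pow(Add(24991, Function('b')(111, -10)), Rational(1, 2)), Mul(-1, v)) = Add(Pow(Add(24991, Add(-10, 111)), Rational(1, 2)), Mul(-1, 23877)) = Add(Pow(Add(24991, 101), Rational(1, 2)), -23877) = Add(Pow(25092, Rational(1, 2)), -23877) = Add(Mul(6, Pow(697, Rational(1, 2))), -23877) = Add(-23877, Mul(6, Pow(697, Rational(1, 2))))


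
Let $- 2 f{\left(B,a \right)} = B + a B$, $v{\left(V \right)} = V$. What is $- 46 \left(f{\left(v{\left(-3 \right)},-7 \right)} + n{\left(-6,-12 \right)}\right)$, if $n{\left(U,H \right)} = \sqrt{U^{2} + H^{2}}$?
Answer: $414 - 276 \sqrt{5} \approx -203.15$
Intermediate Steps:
$f{\left(B,a \right)} = - \frac{B}{2} - \frac{B a}{2}$ ($f{\left(B,a \right)} = - \frac{B + a B}{2} = - \frac{B + B a}{2} = - \frac{B}{2} - \frac{B a}{2}$)
$n{\left(U,H \right)} = \sqrt{H^{2} + U^{2}}$
$- 46 \left(f{\left(v{\left(-3 \right)},-7 \right)} + n{\left(-6,-12 \right)}\right) = - 46 \left(\left(- \frac{1}{2}\right) \left(-3\right) \left(1 - 7\right) + \sqrt{\left(-12\right)^{2} + \left(-6\right)^{2}}\right) = - 46 \left(\left(- \frac{1}{2}\right) \left(-3\right) \left(-6\right) + \sqrt{144 + 36}\right) = - 46 \left(-9 + \sqrt{180}\right) = - 46 \left(-9 + 6 \sqrt{5}\right) = 414 - 276 \sqrt{5}$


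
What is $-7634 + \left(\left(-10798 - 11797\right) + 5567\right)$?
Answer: $-24662$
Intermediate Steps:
$-7634 + \left(\left(-10798 - 11797\right) + 5567\right) = -7634 + \left(-22595 + 5567\right) = -7634 - 17028 = -24662$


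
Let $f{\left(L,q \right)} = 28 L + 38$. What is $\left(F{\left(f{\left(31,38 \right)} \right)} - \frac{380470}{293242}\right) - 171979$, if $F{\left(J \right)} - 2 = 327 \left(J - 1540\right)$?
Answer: $- \frac{55612802430}{146621} \approx -3.793 \cdot 10^{5}$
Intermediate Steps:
$f{\left(L,q \right)} = 38 + 28 L$
$F{\left(J \right)} = -503578 + 327 J$ ($F{\left(J \right)} = 2 + 327 \left(J - 1540\right) = 2 + 327 \left(-1540 + J\right) = 2 + \left(-503580 + 327 J\right) = -503578 + 327 J$)
$\left(F{\left(f{\left(31,38 \right)} \right)} - \frac{380470}{293242}\right) - 171979 = \left(\left(-503578 + 327 \left(38 + 28 \cdot 31\right)\right) - \frac{380470}{293242}\right) - 171979 = \left(\left(-503578 + 327 \left(38 + 868\right)\right) - \frac{190235}{146621}\right) - 171979 = \left(\left(-503578 + 327 \cdot 906\right) - \frac{190235}{146621}\right) - 171979 = \left(\left(-503578 + 296262\right) - \frac{190235}{146621}\right) - 171979 = \left(-207316 - \frac{190235}{146621}\right) - 171979 = - \frac{30397069471}{146621} - 171979 = - \frac{55612802430}{146621}$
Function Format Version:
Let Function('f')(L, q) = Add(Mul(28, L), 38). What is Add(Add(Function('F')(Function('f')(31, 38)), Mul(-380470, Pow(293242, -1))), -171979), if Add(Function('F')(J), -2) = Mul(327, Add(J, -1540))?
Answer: Rational(-55612802430, 146621) ≈ -3.7930e+5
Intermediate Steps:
Function('f')(L, q) = Add(38, Mul(28, L))
Function('F')(J) = Add(-503578, Mul(327, J)) (Function('F')(J) = Add(2, Mul(327, Add(J, -1540))) = Add(2, Mul(327, Add(-1540, J))) = Add(2, Add(-503580, Mul(327, J))) = Add(-503578, Mul(327, J)))
Add(Add(Function('F')(Function('f')(31, 38)), Mul(-380470, Pow(293242, -1))), -171979) = Add(Add(Add(-503578, Mul(327, Add(38, Mul(28, 31)))), Mul(-380470, Pow(293242, -1))), -171979) = Add(Add(Add(-503578, Mul(327, Add(38, 868))), Mul(-380470, Rational(1, 293242))), -171979) = Add(Add(Add(-503578, Mul(327, 906)), Rational(-190235, 146621)), -171979) = Add(Add(Add(-503578, 296262), Rational(-190235, 146621)), -171979) = Add(Add(-207316, Rational(-190235, 146621)), -171979) = Add(Rational(-30397069471, 146621), -171979) = Rational(-55612802430, 146621)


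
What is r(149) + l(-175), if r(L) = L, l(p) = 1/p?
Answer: 26074/175 ≈ 148.99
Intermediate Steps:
r(149) + l(-175) = 149 + 1/(-175) = 149 - 1/175 = 26074/175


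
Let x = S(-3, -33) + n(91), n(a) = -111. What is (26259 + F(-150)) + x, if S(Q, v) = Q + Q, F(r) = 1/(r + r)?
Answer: 7842599/300 ≈ 26142.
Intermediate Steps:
F(r) = 1/(2*r)
S(Q, v) = 2*Q
x = -117 (x = 2*(-3) - 111 = -6 - 111 = -117)
(26259 + F(-150)) + x = (26259 + (½)/(-150)) - 117 = (26259 + (½)*(-1/150)) - 117 = (26259 - 1/300) - 117 = 7877699/300 - 117 = 7842599/300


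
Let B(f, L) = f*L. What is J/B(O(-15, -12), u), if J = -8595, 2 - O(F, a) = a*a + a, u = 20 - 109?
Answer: -1719/2314 ≈ -0.74287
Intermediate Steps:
u = -89
O(F, a) = 2 - a - a**2 (O(F, a) = 2 - (a*a + a) = 2 - (a**2 + a) = 2 - (a + a**2) = 2 + (-a - a**2) = 2 - a - a**2)
B(f, L) = L*f
J/B(O(-15, -12), u) = -8595*(-1/(89*(2 - 1*(-12) - 1*(-12)**2))) = -8595*(-1/(89*(2 + 12 - 1*144))) = -8595*(-1/(89*(2 + 12 - 144))) = -8595/((-89*(-130))) = -8595/11570 = -8595*1/11570 = -1719/2314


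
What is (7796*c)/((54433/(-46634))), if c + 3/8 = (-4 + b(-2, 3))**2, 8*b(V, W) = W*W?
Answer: -22949640665/435464 ≈ -52702.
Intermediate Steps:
b(V, W) = W**2/8 (b(V, W) = (W*W)/8 = W**2/8)
c = 505/64 (c = -3/8 + (-4 + (1/8)*3**2)**2 = -3/8 + (-4 + (1/8)*9)**2 = -3/8 + (-4 + 9/8)**2 = -3/8 + (-23/8)**2 = -3/8 + 529/64 = 505/64 ≈ 7.8906)
(7796*c)/((54433/(-46634))) = (7796*(505/64))/((54433/(-46634))) = 984245/(16*((54433*(-1/46634)))) = 984245/(16*(-54433/46634)) = (984245/16)*(-46634/54433) = -22949640665/435464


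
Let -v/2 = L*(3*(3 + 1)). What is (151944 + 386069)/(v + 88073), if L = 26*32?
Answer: 538013/68105 ≈ 7.8998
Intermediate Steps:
L = 832
v = -19968 (v = -1664*3*(3 + 1) = -1664*3*4 = -1664*12 = -2*9984 = -19968)
(151944 + 386069)/(v + 88073) = (151944 + 386069)/(-19968 + 88073) = 538013/68105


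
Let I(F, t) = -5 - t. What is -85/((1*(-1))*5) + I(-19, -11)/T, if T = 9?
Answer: 53/3 ≈ 17.667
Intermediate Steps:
-85/((1*(-1))*5) + I(-19, -11)/T = -85/((1*(-1))*5) + (-5 - 1*(-11))/9 = -85/((-1*5)) + (-5 + 11)*(1/9) = -85/(-5) + 6*(1/9) = -85*(-1/5) + 2/3 = 17 + 2/3 = 53/3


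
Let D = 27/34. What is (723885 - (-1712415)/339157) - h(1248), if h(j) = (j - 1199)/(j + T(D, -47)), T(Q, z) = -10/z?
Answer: 14403228349123189/19896984562 ≈ 7.2389e+5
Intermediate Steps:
D = 27/34 (D = 27*(1/34) = 27/34 ≈ 0.79412)
h(j) = (-1199 + j)/(10/47 + j) (h(j) = (j - 1199)/(j - 10/(-47)) = (-1199 + j)/(j - 10*(-1/47)) = (-1199 + j)/(j + 10/47) = (-1199 + j)/(10/47 + j))
(723885 - (-1712415)/339157) - h(1248) = (723885 - (-1712415)/339157) - 47*(-1199 + 1248)/(10 + 47*1248) = (723885 - (-1712415)/339157) - 47*49/(10 + 58656) = (723885 - 1*(-1712415/339157)) - 47*49/58666 = (723885 + 1712415/339157) - 47*49/58666 = 245512377360/339157 - 1*2303/58666 = 245512377360/339157 - 2303/58666 = 14403228349123189/19896984562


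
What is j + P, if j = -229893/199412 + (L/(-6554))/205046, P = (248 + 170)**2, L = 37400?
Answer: 11705736249622478845/66996025091852 ≈ 1.7472e+5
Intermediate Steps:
P = 174724 (P = 418**2 = 174724)
j = -77238526270003/66996025091852 (j = -229893/199412 + (37400/(-6554))/205046 = -229893*1/199412 + (37400*(-1/6554))*(1/205046) = -229893/199412 - 18700/3277*1/205046 = -229893/199412 - 9350/335967871 = -77238526270003/66996025091852 ≈ -1.1529)
j + P = -77238526270003/66996025091852 + 174724 = 11705736249622478845/66996025091852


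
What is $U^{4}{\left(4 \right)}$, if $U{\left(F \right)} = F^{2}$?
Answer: $65536$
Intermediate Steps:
$U^{4}{\left(4 \right)} = \left(4^{2}\right)^{4} = 16^{4} = 65536$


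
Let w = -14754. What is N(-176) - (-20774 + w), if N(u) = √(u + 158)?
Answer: 35528 + 3*I*√2 ≈ 35528.0 + 4.2426*I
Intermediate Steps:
N(u) = √(158 + u)
N(-176) - (-20774 + w) = √(158 - 176) - (-20774 - 14754) = √(-18) - 1*(-35528) = 3*I*√2 + 35528 = 35528 + 3*I*√2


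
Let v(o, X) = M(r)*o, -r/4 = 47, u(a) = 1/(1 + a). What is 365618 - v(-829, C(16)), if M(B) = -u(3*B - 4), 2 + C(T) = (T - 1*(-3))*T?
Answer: 207306235/567 ≈ 3.6562e+5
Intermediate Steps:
r = -188 (r = -4*47 = -188)
C(T) = -2 + T*(3 + T) (C(T) = -2 + (T - 1*(-3))*T = -2 + (T + 3)*T = -2 + (3 + T)*T = -2 + T*(3 + T))
M(B) = -1/(-3 + 3*B) (M(B) = -1/(1 + (3*B - 4)) = -1/(1 + (-4 + 3*B)) = -1/(-3 + 3*B))
v(o, X) = o/567 (v(o, X) = (-1/(-3 + 3*(-188)))*o = (-1/(-3 - 564))*o = (-1/(-567))*o = (-1*(-1/567))*o = o/567)
365618 - v(-829, C(16)) = 365618 - (-829)/567 = 365618 - 1*(-829/567) = 365618 + 829/567 = 207306235/567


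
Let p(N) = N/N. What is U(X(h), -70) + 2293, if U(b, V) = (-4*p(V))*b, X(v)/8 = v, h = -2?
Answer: 2357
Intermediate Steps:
p(N) = 1
X(v) = 8*v
U(b, V) = -4*b (U(b, V) = (-4*1)*b = -4*b)
U(X(h), -70) + 2293 = -32*(-2) + 2293 = -4*(-16) + 2293 = 64 + 2293 = 2357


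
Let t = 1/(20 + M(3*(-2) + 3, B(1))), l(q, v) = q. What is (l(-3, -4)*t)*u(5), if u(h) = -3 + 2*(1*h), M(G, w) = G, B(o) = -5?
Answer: -21/17 ≈ -1.2353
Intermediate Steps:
u(h) = -3 + 2*h
t = 1/17 (t = 1/(20 + (3*(-2) + 3)) = 1/(20 + (-6 + 3)) = 1/(20 - 3) = 1/17 ≈ 0.058824)
(l(-3, -4)*t)*u(5) = (-3*1/17)*(-3 + 2*5) = -3*(-3 + 10)/17 = -3/17*7 = -21/17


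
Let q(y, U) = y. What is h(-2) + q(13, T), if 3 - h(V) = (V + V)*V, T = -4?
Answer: 8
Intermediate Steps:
h(V) = 3 - 2*V² (h(V) = 3 - (V + V)*V = 3 - 2*V*V = 3 - 2*V²)
h(-2) + q(13, T) = (3 - 2*(-2)²) + 13 = (3 - 2*4) + 13 = (3 - 8) + 13 = -5 + 13 = 8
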